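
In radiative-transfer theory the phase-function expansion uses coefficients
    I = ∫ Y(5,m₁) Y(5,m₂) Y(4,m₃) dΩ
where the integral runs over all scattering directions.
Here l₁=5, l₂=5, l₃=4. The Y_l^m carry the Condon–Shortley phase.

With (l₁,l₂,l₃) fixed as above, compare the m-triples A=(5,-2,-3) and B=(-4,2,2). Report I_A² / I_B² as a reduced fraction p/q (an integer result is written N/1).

Same 5,5,4: normalisation and zero-m 3j drop out of the ratio.
A: Δ: 6! 4! 4! / 15! → 1/3153150; sum: t=0:+1/103680 = 1/103680; 3j²(5 5 4; 5 -2 -3) = Δ·Π!·Σ² = 7/429  (sign -1)
B: Δ: 6! 4! 4! / 15! → 1/3153150; sum: t=5:−1/11520 t=6:+1/25920 = -1/20736; 3j²(5 5 4; -4 2 2) = Δ·Π!·Σ² = 5/429  (sign -1)
I_A²/I_B² = (7/429)/(5/429) = 7/5

7/5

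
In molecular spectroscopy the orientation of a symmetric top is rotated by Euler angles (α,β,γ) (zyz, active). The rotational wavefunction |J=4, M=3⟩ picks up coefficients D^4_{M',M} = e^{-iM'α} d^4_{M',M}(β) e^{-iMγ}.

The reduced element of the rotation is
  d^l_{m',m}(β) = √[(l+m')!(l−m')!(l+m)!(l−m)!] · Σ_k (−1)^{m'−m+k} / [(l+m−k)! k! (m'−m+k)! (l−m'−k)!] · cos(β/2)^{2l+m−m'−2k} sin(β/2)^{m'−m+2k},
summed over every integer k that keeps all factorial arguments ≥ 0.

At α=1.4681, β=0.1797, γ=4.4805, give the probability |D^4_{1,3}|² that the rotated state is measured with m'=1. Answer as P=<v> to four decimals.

P=0.0038

First d^4_{1,3}(β=0.1797), then the phase factors e^{-i(1)α} and e^{-i(3)γ}:
Half-angle: c=0.995966, s=0.089729. N=√(120·6·5040·1)=1904.940944
k: max(0,(3)−(1))=2 … min(4+(3),4−(1))=3
  k=2: (−1)^0·1904.9409/(240)·0.9960^6·0.0897^2 = +0.062374
  k=3: (−1)^1·1904.9409/(144)·0.9960^4·0.0897^4 = -0.000844
d^4_{1,3}(0.1797) = +0.062374 -0.000844 = +0.061530
|D^4_{1,3}|² = |d^4_{1,3}(β)|² = (+0.061530)² = 0.003786 (the z-rotation phases have unit modulus)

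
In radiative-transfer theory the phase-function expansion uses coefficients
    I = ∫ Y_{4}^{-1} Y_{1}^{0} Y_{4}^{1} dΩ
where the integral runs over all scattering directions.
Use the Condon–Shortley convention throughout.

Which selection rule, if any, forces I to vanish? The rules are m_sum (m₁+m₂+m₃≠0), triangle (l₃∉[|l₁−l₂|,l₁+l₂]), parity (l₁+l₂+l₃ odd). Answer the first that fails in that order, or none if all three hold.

Σmᵢ = 0  ✓
l₃∈[|l₁−l₂|,l₁+l₂]=[3,5], have l₃=4  ✓
Σlᵢ = 9 ⇒ odd  ✗

parity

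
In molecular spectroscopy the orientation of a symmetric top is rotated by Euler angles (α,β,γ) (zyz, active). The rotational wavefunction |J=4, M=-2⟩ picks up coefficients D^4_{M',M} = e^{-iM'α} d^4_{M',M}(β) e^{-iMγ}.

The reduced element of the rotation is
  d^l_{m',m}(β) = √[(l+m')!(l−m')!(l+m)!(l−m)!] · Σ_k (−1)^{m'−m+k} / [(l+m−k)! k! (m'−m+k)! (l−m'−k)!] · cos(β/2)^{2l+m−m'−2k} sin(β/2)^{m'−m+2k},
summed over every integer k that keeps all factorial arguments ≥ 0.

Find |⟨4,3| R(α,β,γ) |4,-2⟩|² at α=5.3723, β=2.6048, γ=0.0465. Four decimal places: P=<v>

Split into d^4_{3,-2}(β=2.6048) × two z-phases.
Half-angle: c=0.265186, s=0.964197. N=√(5040·1·2·720)=2693.993318
Admissible k: 0..1 (factorial args all ≥0)
  k=0: (−1)^5·2693.9933/(240)·0.2652^3·0.9642^5 = -0.174447
  k=1: (−1)^6·2693.9933/(720)·0.2652^1·0.9642^7 = +0.768733
d^4_{3,-2}(2.6048) = -0.174447 +0.768733 = +0.594286
|D^4_{3,-2}|² = |d^4_{3,-2}(β)|² = (+0.594286)² = 0.353175 (the z-rotation phases have unit modulus)

P=0.3532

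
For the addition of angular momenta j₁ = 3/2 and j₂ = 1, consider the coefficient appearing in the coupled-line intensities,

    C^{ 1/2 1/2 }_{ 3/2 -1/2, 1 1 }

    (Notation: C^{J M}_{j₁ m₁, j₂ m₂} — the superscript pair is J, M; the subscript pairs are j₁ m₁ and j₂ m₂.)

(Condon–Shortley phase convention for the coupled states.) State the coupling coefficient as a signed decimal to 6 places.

+√(1/6) ≈ +0.408248

j₁+j₂−J=2  J+j₁−j₂=1  J−j₁+j₂=0  j₁+j₂+J+1=4
(j₁±m₁, j₂±m₂, J±M) = (1,2,2,0,1,0)
P² = 2/3
sum k=2..2:
  [2] +1/2 = 1/2
S = 1/2
C² = P²·S² = 1/6 ; C = +0.408248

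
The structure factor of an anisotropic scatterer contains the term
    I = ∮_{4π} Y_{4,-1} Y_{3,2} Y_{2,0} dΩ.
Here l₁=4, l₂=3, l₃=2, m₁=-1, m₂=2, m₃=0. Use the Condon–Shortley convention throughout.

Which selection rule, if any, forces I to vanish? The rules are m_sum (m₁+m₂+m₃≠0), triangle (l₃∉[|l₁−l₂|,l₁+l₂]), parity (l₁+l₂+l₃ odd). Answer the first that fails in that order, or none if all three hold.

Σmᵢ = 1  ✗
l₃∈[|l₁−l₂|,l₁+l₂]=[1,7], have l₃=2
Σlᵢ = 9 ⇒ odd

m_sum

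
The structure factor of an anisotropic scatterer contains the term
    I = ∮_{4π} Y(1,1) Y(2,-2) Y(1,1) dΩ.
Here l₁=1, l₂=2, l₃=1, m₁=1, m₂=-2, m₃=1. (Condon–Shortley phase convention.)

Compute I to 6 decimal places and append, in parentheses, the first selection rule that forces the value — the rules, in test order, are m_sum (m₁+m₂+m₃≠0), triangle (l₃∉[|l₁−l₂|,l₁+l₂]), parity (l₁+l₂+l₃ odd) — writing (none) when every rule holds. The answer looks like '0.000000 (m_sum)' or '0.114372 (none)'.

0.309019 (none)

Checks pass: Σm=0; 4 even; l₃=1∈[1,3].
(2·1+1)(2·2+1)(2·1+1) = 45
Δ: 2! 0! 2! / 5! → 1/30
sum: t=1:−1/1 = -1/1
3j²(1 2 1; 0 0 0) = Δ·Π!·Σ² = 2/15  (sign +1)
sum: t=0:+1/4 = 1/4
3j²(1 2 1; 1 -2 1) = Δ·Π!·Σ² = 1/5  (sign +1)
combine: 4πI² = 45·2/15·1/5 = 6/5
take √, sign +1: I = 0.30901936
No selection rule forces the value: the integral is nonzero (none).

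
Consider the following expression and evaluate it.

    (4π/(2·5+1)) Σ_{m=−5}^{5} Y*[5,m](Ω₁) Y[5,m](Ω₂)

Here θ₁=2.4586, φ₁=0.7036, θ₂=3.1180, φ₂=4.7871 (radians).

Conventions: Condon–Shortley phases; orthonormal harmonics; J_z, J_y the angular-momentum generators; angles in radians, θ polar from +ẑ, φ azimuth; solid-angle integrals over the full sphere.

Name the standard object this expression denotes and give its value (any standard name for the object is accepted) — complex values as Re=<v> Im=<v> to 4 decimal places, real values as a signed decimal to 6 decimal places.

This sum is the spherical-harmonic addition theorem: it equals the Legendre polynomial P_l(cos γ) of the angle γ between the two directions.
Term-by-term m-sum for l=5 (normalisation 4π/11 = 1.142397):
  m=-5: Y*=(-0.043219, -0.017082)  Y=(0.000000, 0.000000)  product (0.000000, -0.000000)
  m=-4: Y*=(0.171039, -0.058049)  Y=(-0.000000, 0.000000)  product (-0.000000, 0.000000)
  m=-3: Y*=(-0.197410, 0.329327)  Y=(-0.000008, -0.000035)  product (0.000013, 0.000004)
  m=-2: Y*=(-0.068657, -0.415925)  Y=(0.001863, -0.000280)  product (-0.000245, -0.000756)
  m=-1: Y*=(0.027590, 0.023409)  Y=(0.004503, 0.060159)  product (-0.001284, 0.001765)
  m=+0: Y*=(0.391022, -0.000000)  Y=(-0.931701, 0.000000)  product (-0.364315, 0.000000)
  m=+1: Y*=(-0.027590, 0.023409)  Y=(-0.004503, 0.060159)  product (-0.001284, -0.001765)
  m=+2: Y*=(-0.068657, 0.415925)  Y=(0.001863, 0.000280)  product (-0.000245, 0.000756)
  m=+3: Y*=(0.197410, 0.329327)  Y=(0.000008, -0.000035)  product (0.000013, -0.000004)
  m=+4: Y*=(0.171039, 0.058049)  Y=(-0.000000, -0.000000)  product (-0.000000, -0.000000)
  m=+5: Y*=(0.043219, -0.017082)  Y=(-0.000000, 0.000000)  product (0.000000, 0.000000)
Total Σ_m = (-0.367346, 0.000000). Multiply by 1.142397: (-0.419655, 0.000000). P_5(cos γ) = -0.419655

Legendre polynomial (addition theorem), -0.419655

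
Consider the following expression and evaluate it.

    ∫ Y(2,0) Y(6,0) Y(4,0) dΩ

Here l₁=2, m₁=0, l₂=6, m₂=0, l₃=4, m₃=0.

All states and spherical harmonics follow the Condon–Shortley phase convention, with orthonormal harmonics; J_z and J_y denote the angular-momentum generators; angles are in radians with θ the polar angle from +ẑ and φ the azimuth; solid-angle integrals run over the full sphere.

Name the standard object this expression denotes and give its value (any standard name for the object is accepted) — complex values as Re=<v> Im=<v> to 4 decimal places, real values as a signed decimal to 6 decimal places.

This is a Gaunt coefficient — the integral of a triple product of spherical harmonics over the sphere.
Checks pass: Σm=0; 12 even; l₃=4∈[4,8].
(2·2+1)(2·6+1)(2·4+1) = 585
Δ: 4! 0! 8! / 13! → 1/6435
sum: t=2:+1/2304 = 1/2304
3j²(2 6 4; 0 0 0) = Δ·Π!·Σ² = 5/143  (sign +1)
(m-triple is (0,0,0) — same symbol as above.)
combine: 4πI² = 585·5/143·5/143 = 1125/1573
take √, sign +1: I = 0.23856513

Gaunt coefficient, +0.238565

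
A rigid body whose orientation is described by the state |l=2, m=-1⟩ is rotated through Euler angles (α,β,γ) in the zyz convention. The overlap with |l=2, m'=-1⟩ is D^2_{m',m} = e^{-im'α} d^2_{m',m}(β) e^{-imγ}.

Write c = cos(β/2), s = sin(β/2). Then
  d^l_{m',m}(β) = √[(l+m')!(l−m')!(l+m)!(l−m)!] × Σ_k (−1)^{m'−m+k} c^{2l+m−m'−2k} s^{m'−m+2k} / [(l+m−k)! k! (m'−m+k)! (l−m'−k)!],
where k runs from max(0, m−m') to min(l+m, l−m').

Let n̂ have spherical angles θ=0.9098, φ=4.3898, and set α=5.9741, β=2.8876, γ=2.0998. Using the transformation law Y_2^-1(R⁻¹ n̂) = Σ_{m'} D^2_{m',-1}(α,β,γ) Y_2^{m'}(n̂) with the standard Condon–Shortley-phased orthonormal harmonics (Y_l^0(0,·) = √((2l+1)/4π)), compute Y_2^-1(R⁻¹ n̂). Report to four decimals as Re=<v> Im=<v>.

Need the full column D^2_{m',-1} for m'=−2..2 at α=5.9741, β=2.8876, γ=2.0998.
cos(β/2)=0.126655, sin(β/2)=0.991947
d^2_{-2,-1}: single k=1 term ⇒ +0.004031;  D = +0.000359+0.004015i
d^2_{-1,-1}: k∈[0..1] ⇒ +0.000257 -0.047353 = -0.047095;  D = +0.010274-0.045961i
d^2_{0,-1}: k∈[0..1] ⇒ -0.004937 +0.302806 = +0.297869;  D = -0.150327+0.257153i
d^2_{1,-1}: k∈[0..1] ⇒ +0.047353 -0.968174 = -0.920822;  D = +0.684508-0.615923i
d^2_{2,-1}: single k=0 term ⇒ -0.247240;  D = +0.225385-0.101632i
Y_2^{m'}(θ=0.9098,φ=4.3898) and Σ D·Y over m':
  (+0.0004+0.0040i)·(-0.1923-0.1447i)  (+0.0103-0.0460i)·(-0.1187+0.3551i)  (-0.1503+0.2572i)·(+0.0412+0.0000i)  (+0.6845-0.6159i)·(+0.1187+0.3551i)  (+0.2254-0.1016i)·(-0.1923+0.1447i)
Y_2^-1(R⁻¹ n̂) = +0.280721+0.240986i

Re=0.2807 Im=0.2410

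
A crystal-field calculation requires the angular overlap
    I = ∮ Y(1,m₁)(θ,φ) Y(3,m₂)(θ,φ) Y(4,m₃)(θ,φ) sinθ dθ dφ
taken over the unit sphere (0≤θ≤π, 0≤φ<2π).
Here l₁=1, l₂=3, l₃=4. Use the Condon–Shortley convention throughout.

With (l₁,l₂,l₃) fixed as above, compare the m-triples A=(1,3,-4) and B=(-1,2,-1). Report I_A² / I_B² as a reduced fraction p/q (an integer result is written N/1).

28/3

Same 1,3,4: normalisation and zero-m 3j drop out of the ratio.
A: Δ: 0! 2! 6! / 9! → 1/252; sum: t=0:+1/1440 = 1/1440; 3j²(1 3 4; 1 3 -4) = Δ·Π!·Σ² = 1/9  (sign +1)
B: Δ: 0! 2! 6! / 9! → 1/252; sum: t=0:+1/240 = 1/240; 3j²(1 3 4; -1 2 -1) = Δ·Π!·Σ² = 1/84  (sign -1)
I_A²/I_B² = (1/9)/(1/84) = 28/3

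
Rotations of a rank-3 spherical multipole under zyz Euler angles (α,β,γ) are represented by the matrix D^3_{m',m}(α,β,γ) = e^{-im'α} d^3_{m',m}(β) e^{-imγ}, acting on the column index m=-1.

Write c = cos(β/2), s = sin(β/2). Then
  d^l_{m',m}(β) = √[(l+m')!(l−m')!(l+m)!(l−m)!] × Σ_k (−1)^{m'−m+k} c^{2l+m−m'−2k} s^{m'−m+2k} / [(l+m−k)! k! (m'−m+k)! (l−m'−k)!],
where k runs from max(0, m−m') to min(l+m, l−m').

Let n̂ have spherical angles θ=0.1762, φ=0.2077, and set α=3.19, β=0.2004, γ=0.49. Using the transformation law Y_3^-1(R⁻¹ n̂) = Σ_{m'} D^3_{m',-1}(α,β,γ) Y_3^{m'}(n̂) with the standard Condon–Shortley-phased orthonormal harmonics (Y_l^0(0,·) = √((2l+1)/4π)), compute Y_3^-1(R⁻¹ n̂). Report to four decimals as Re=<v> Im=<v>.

Re=-0.3610 Im=-0.1587

Need the full column D^3_{m',-1} for m'=−3..3 at α=3.1900, β=0.2004, γ=0.4900.
cos(β/2)=0.994984, sin(β/2)=0.100032
d^3_{-3,-1}: single k=2 term ⇒ +0.037983;  D = -0.030574-0.022538i
d^3_{-2,-1}: k∈[1..2] ⇒ +0.308476 -0.006236 = +0.302240;  D = +0.251678+0.167354i
d^3_{-1,-1}: k∈[0..2] ⇒ +0.970280 -0.078458 +0.000595 = +0.892417;  D = -0.766163-0.457604i
d^3_{0,-1}: k∈[0..2] ⇒ -0.337919 +0.010247 -0.000035 = -0.327707;  D = -0.289146-0.154227i
d^3_{1,-1}: k∈[0..2] ⇒ +0.058843 -0.000793 +0.000001 = +0.058051;  D = -0.052483-0.024810i
d^3_{2,-1}: k∈[0..1] ⇒ -0.006236 +0.000032 = -0.006204;  D = -0.005731-0.002377i
d^3_{3,-1}: single k=0 term ⇒ +0.000384;  D = -0.000361-0.000130i
Y_3^{m'}(θ=0.1762,φ=0.2077) and Σ D·Y over m':
  (-0.0306-0.0225i)·(+0.0018-0.0013i)  (+0.2517+0.1674i)·(+0.0283-0.0125i)  (-0.7662-0.4576i)·(+0.2132-0.0449i)  (-0.2891-0.1542i)·(+0.6784+0.0000i)  (-0.0525-0.0248i)·(-0.2132-0.0449i)  (-0.0057-0.0024i)·(+0.0283+0.0125i)  (-0.0004-0.0001i)·(-0.0018-0.0013i)
Y_3^-1(R⁻¹ n̂) = -0.360996-0.158660i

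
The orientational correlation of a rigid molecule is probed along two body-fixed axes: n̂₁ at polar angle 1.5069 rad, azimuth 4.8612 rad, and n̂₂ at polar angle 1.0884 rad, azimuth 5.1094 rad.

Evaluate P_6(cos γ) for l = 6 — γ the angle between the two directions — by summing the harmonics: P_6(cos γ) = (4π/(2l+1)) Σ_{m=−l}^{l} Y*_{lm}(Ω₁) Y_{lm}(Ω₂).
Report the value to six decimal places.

Term-by-term m-sum for l=6 (normalisation 4π/13 = 0.966644):
  m=-6: Y*=-0.29929 - 0.37168j  Y=0.16933 + 0.16078j  product 0.00908 - 0.11106j
  m=-5: Y*=0.07163 - 0.07782j  Y=0.38775 - 0.17049j  product 0.01451 - 0.04239j
  m=-4: Y*=-0.27987 - 0.18952j  Y=-0.00518 - 0.30040j  product -0.05548 + 0.08506j
  m=-3: Y*=0.05274 - 0.11019j  Y=0.12346 + 0.04928j  product 0.01194 - 0.01100j
  m=-2: Y*=-0.28752 - 0.08819j  Y=0.24105 - 0.24525j  product -0.09094 + 0.04925j
  m=-1: Y*=0.01899 - 0.12665j  Y=0.00472 + 0.01127j  product 0.00152 - 0.00038j
  m=+0: Y*=-0.29096 + 0.00000j  Y=0.33757 + 0.00000j  product -0.09822 + 0.00000j
  m=+1: Y*=-0.01899 - 0.12665j  Y=-0.00472 + 0.01127j  product 0.00152 + 0.00038j
  m=+2: Y*=-0.28752 + 0.08819j  Y=0.24105 + 0.24525j  product -0.09094 - 0.04925j
  m=+3: Y*=-0.05274 - 0.11019j  Y=-0.12346 + 0.04928j  product 0.01194 + 0.01100j
  m=+4: Y*=-0.27987 + 0.18952j  Y=-0.00518 + 0.30040j  product -0.05548 - 0.08506j
  m=+5: Y*=-0.07163 - 0.07782j  Y=-0.38775 - 0.17049j  product 0.01451 + 0.04239j
  m=+6: Y*=-0.29929 + 0.37168j  Y=0.16933 - 0.16078j  product 0.00908 + 0.11106j
Accumulated sum -0.31696 - 0.00000j; after 4π/(2l+1) scaling, -0.30639 - 0.00000j ⇒ P_6 = -0.306387

-0.306387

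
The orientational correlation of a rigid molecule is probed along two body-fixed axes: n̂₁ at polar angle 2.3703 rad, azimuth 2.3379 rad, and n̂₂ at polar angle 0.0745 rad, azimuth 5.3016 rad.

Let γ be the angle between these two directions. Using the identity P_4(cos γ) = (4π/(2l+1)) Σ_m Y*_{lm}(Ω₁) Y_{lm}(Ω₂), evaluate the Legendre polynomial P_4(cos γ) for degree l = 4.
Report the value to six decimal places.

-0.318917

Term-by-term m-sum for l=4 (normalisation 4π/9 = 1.396263):
  m=-4: (-0.104200, 0.007639) × (-0.000010, -0.000010) = (0.000001, 0.000001)  (running Σ = (0.000001, 0.000001))
  m=-3: (-0.226407, -0.202825) × (-0.000505, 0.000101) = (0.000135, 0.000080)  (running Σ = (0.000136, 0.000081))
  m=-2: (-0.015452, -0.422124) × (-0.004224, 0.010208) = (0.004374, 0.001626)  (running Σ = (0.004510, 0.001706))
  m=-1: (0.098256, -0.101918) × (0.077297, 0.115643) = (0.019381, 0.003485)  (running Σ = (0.023891, 0.005191))
  m=0: (-0.335607, -0.000000) × (0.822956, 0.000000) = (-0.276190, -0.000000)  (running Σ = (-0.252298, 0.005191))
  m=1: (-0.098256, -0.101918) × (-0.077297, 0.115643) = (0.019381, -0.003485)  (running Σ = (-0.232917, 0.001706))
  m=2: (-0.015452, 0.422124) × (-0.004224, -0.010208) = (0.004374, -0.001626)  (running Σ = (-0.228543, 0.000081))
  m=3: (0.226407, -0.202825) × (0.000505, 0.000101) = (0.000135, -0.000080)  (running Σ = (-0.228408, 0.000001))
  m=4: (-0.104200, -0.007639) × (-0.000010, 0.000010) = (0.000001, -0.000001)  (running Σ = (-0.228407, 0.000000))
Total Σ_m = (-0.228407, 0.000000). Multiply by 1.396263: (-0.318917, 0.000000). P_4(cos γ) = -0.318917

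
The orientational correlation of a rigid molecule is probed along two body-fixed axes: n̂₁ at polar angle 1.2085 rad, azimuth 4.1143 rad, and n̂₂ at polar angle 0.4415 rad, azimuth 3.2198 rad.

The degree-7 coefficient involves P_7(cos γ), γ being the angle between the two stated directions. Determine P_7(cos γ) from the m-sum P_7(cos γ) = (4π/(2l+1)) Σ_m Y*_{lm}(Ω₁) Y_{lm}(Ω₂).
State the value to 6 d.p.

0.317490

Expand P_7 via completeness: Σ_{m} conj(Y_{7,m}) at Ω₁ times Y_{7,m} at Ω₂ —
  [-7]  conj(Y_{7,-7})(Ω₁) = -0.27036 - 0.15688j ; Y_{7,-7}(Ω₂) = -0.00111 + 0.00068j ; Δ = 0.00041 - 0.00001j
  [-6]  conj(Y_{7,-6})(Ω₁) = 0.39976 - 0.19160j ; Y_{7,-6}(Ω₂) = 0.00918 - 0.00466j ; Δ = 0.00278 - 0.00362j
  [-5]  conj(Y_{7,-5})(Ω₁) = -0.02500 + 0.16416j ; Y_{7,-5}(Ω₂) = -0.04652 + 0.01918j ; Δ = -0.00199 - 0.00812j
  [-4]  conj(Y_{7,-4})(Ω₁) = 0.19904 + 0.18514j ; Y_{7,-4}(Ω₂) = 0.16050 - 0.05191j ; Δ = 0.04156 + 0.01938j
  [-3]  conj(Y_{7,-3})(Ω₁) = -0.26764 + 0.06082j ; Y_{7,-3}(Ω₂) = -0.37440 + 0.08949j ; Δ = 0.09476 - 0.04672j
  [-2]  conj(Y_{7,-2})(Ω₁) = -0.06101 + 0.15517j ; Y_{7,-2}(Ω₂) = 0.52638 - 0.08301j ; Δ = -0.01923 + 0.08674j
  [-1]  conj(Y_{7,-1})(Ω₁) = -0.16807 - 0.24668j ; Y_{7,-1}(Ω₂) = -0.24259 + 0.01901j ; Δ = 0.04546 + 0.05665j
  [+0]  conj(Y_{7,0})(Ω₁) = -0.13349 + 0.00000j ; Y_{7,0}(Ω₂) = -0.38568 + 0.00000j ; Δ = 0.05148 + 0.00000j
  [+1]  conj(Y_{7,1})(Ω₁) = 0.16807 - 0.24668j ; Y_{7,1}(Ω₂) = 0.24259 + 0.01901j ; Δ = 0.04546 - 0.05665j
  [+2]  conj(Y_{7,2})(Ω₁) = -0.06101 - 0.15517j ; Y_{7,2}(Ω₂) = 0.52638 + 0.08301j ; Δ = -0.01923 - 0.08674j
  [+3]  conj(Y_{7,3})(Ω₁) = 0.26764 + 0.06082j ; Y_{7,3}(Ω₂) = 0.37440 + 0.08949j ; Δ = 0.09476 + 0.04672j
  [+4]  conj(Y_{7,4})(Ω₁) = 0.19904 - 0.18514j ; Y_{7,4}(Ω₂) = 0.16050 + 0.05191j ; Δ = 0.04156 - 0.01938j
  [+5]  conj(Y_{7,5})(Ω₁) = 0.02500 + 0.16416j ; Y_{7,5}(Ω₂) = 0.04652 + 0.01918j ; Δ = -0.00199 + 0.00812j
  [+6]  conj(Y_{7,6})(Ω₁) = 0.39976 + 0.19160j ; Y_{7,6}(Ω₂) = 0.00918 + 0.00466j ; Δ = 0.00278 + 0.00362j
  [+7]  conj(Y_{7,7})(Ω₁) = 0.27036 - 0.15688j ; Y_{7,7}(Ω₂) = 0.00111 + 0.00068j ; Δ = 0.00041 + 0.00001j
Total Σ_m = 0.37898 + 0.00000j. Multiply by 0.837758: 0.31749 + 0.00000j. P_7(cos γ) = 0.317490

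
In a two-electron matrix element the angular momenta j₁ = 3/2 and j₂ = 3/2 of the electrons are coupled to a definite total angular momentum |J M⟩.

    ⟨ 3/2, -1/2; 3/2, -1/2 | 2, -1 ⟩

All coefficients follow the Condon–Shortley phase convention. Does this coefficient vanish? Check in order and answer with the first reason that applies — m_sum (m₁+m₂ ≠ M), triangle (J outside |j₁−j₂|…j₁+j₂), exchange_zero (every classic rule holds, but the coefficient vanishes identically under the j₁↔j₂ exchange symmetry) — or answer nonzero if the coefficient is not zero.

m-sum: m₁+m₂ = -1/2+(-1/2) = -1, M = -1  ✓
triangle: |j₁−j₂| = 0 ≤ J = 2 ≤ j₁+j₂ = 3  ✓
exchange: j₁=j₂ and m₁=m₂, and (−1)^(j₁+j₂−J) = (−1)^1 = −1 forces ⟨j₁m₁;j₂m₂|JM⟩ = −⟨j₂m₂;j₁m₁|JM⟩ = −⟨j₁m₁;j₂m₂|JM⟩ ⇒ the coefficient vanishes identically
Racah sum check: Σ_k collapses to 0 ⇒ CG = 0

exchange_zero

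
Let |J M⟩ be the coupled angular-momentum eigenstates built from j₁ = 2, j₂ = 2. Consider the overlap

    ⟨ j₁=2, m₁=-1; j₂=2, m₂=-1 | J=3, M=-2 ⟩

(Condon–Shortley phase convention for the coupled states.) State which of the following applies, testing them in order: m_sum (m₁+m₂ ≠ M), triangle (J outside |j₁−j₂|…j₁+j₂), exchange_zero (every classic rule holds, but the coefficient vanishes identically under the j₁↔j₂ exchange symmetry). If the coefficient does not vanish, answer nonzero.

exchange_zero

m-sum: m₁+m₂ = -1+(-1) = -2, M = -2  ✓
triangle: |j₁−j₂| = 0 ≤ J = 3 ≤ j₁+j₂ = 4  ✓
exchange: j₁=j₂ and m₁=m₂, and (−1)^(j₁+j₂−J) = (−1)^1 = −1 forces ⟨j₁m₁;j₂m₂|JM⟩ = −⟨j₂m₂;j₁m₁|JM⟩ = −⟨j₁m₁;j₂m₂|JM⟩ ⇒ the coefficient vanishes identically
Racah sum check: Σ_k collapses to 0 ⇒ CG = 0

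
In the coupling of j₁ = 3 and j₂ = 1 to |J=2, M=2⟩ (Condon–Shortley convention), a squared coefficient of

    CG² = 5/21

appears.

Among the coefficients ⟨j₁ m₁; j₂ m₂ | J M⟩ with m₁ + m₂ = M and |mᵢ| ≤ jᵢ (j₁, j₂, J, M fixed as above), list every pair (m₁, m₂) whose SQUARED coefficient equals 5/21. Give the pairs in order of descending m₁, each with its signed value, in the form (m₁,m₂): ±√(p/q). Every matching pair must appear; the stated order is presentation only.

(2,0): −√(5/21)

Admissible pairs with m₁+m₂ = M = 2: (1,1), (2,0), (3,-1)
  (m₁,m₂)=(3,-1): CG² = 5/7, CG = +√(5/7)
  (m₁,m₂)=(2,0): CG² = 5/21, CG = −√(5/21)   ← matches the target
  (m₁,m₂)=(1,1): CG² = 1/21, CG = +√(1/21)
Pairs with CG² = 5/21: (2,0): −√(5/21)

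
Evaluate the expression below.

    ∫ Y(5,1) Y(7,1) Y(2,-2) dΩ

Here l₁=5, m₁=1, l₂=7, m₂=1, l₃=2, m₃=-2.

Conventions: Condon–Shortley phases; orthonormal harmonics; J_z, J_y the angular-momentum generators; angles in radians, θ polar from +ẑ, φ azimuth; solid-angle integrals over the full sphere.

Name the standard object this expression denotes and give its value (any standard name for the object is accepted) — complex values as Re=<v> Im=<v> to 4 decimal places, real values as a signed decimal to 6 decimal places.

This is a Gaunt coefficient — the integral of a triple product of spherical harmonics over the sphere.
Rules hold: Σm=0, L=14 even, 2≤2≤12.
N = 11·15·5 = 825
Δ = 10!·0!·4!/15! = 1/15015
Racah Σ t=5..5: t=5:−1/57600 = -1/57600
⇒ 3j(5 7 2; 0 0 0)² = 21/715, sgn -1
Racah Σ t=4..4: t=4:+1/414720 = 1/414720
⇒ 3j(5 7 2; 1 1 -2)² = 2/429, sgn +1
4πI² = N·(3j₀)²·(3jₘ)² = 210/1859
I = -1·√(0.112964/4π) = -0.09481237

Gaunt coefficient, -0.094812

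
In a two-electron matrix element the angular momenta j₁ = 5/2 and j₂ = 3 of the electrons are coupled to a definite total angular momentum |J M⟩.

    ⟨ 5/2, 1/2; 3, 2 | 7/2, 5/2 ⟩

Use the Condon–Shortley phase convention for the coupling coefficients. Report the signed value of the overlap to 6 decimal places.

triangle: 2!·3!·4!/10! = 288/3628800
(j±m)!: 3!·2!·5!·1!·6!·1! = 1036800
prefactor² = (2J+1)·Δ·N² = 4608/7
  k=1: −1/(1!·1!·1!·4!·2!·0!) = -1/48
  k=2: +1/(2!·0!·0!·3!·3!·1!) = 1/72
Σ = -1/144  ⇒  CG² = 4608/7·(-1/144)² = 2/63
CG = −√(2/63) = -0.178174

−√(2/63) ≈ -0.178174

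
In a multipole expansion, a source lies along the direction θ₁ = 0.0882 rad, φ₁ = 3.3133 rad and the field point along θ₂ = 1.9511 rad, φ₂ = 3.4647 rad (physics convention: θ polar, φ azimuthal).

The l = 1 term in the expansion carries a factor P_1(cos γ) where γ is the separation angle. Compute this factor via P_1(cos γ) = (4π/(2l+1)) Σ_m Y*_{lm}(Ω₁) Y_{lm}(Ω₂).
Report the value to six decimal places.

-0.288903

Addition theorem: P_1(cos γ) = (4π/3) Σ_m Y*_{lm}(Ω₁) Y_{lm}(Ω₂), m = −1…1:
  [-1]  conj(Y_{1,-1})(Ω₁) = -0.029986-0.005200i ; Y_{1,-1}(Ω₂) = -0.304208+0.101862i ; Δ = +0.009652-0.001473i
  [+0]  conj(Y_{1,0})(Ω₁) = +0.486703-0.000000i ; Y_{1,0}(Ω₂) = -0.181370+0.000000i ; Δ = -0.088274+0.000000i
  [+1]  conj(Y_{1,1})(Ω₁) = +0.029986-0.005200i ; Y_{1,1}(Ω₂) = +0.304208+0.101862i ; Δ = +0.009652+0.001473i
Total Σ_m = -0.068971+0.000000i. Multiply by 4.188790: -0.288903+0.000000i. P_1(cos γ) = -0.288903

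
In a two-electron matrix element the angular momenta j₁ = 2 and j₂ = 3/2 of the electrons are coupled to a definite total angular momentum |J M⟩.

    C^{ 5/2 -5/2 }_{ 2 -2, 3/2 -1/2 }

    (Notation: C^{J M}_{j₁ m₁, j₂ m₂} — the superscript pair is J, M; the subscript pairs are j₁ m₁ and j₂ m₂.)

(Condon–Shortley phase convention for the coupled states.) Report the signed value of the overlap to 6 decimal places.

triangle: 1!·3!·2!/7! = 12/5040
(j±m)!: 0!·4!·1!·2!·0!·5! = 5760
prefactor² = (2J+1)·Δ·N² = 576/7
  k=1: −1/(1!·0!·3!·0!·0!·2!) = -1/12
Σ = -1/12  ⇒  CG² = 576/7·(-1/12)² = 4/7
CG = −√(4/7) = -0.755929

−√(4/7) = -0.755929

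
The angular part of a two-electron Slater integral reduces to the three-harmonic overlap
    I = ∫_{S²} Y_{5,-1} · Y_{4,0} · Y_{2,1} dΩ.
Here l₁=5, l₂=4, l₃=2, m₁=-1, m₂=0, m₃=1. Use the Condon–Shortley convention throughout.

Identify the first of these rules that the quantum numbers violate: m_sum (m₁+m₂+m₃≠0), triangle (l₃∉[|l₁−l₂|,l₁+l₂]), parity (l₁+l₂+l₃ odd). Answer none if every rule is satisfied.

parity

Σmᵢ = 0  ✓
l₃∈[|l₁−l₂|,l₁+l₂]=[1,9], have l₃=2  ✓
Σlᵢ = 11 ⇒ odd  ✗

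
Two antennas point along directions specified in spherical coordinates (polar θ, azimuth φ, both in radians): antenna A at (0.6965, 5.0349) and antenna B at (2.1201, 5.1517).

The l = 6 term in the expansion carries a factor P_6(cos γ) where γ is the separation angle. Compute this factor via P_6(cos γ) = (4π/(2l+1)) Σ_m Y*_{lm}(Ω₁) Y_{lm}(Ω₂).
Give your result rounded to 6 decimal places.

Addition theorem: P_6(cos γ) = (4π/13) Σ_m Y*_{lm}(Ω₁) Y_{lm}(Ω₂), m = −6…6:
  m=-6: Y*=0.01200 - 0.03147j  Y=0.16267 + 0.09008j  product 0.00479 - 0.00404j
  m=-5: Y*=0.13938 + 0.00582j  Y=-0.31958 + 0.23094j  product -0.04589 + 0.03033j
  m=-4: Y*=0.09164 + 0.31780j  Y=-0.06993 - 0.37073j  product 0.11141 - 0.05620j
  m=-3: Y*=-0.37730 + 0.25993j  Y=-0.00033 - 0.00008j  product 0.00015 - 0.00005j
  m=-2: Y*=-0.19650 - 0.14785j  Y=0.21993 - 0.26530j  product -0.08244 + 0.01962j
  m=-1: Y*=-0.07882 + 0.23587j  Y=0.05661 + 0.12046j  product -0.03287 + 0.00386j
  m=+0: Y*=-0.33175 + 0.00000j  Y=0.31116 + 0.00000j  product -0.10323 + 0.00000j
  m=+1: Y*=0.07882 + 0.23587j  Y=-0.05661 + 0.12046j  product -0.03287 - 0.00386j
  m=+2: Y*=-0.19650 + 0.14785j  Y=0.21993 + 0.26530j  product -0.08244 - 0.01962j
  m=+3: Y*=0.37730 + 0.25993j  Y=0.00033 - 0.00008j  product 0.00015 + 0.00005j
  m=+4: Y*=0.09164 - 0.31780j  Y=-0.06993 + 0.37073j  product 0.11141 + 0.05620j
  m=+5: Y*=-0.13938 + 0.00582j  Y=0.31958 + 0.23094j  product -0.04589 - 0.03033j
  m=+6: Y*=0.01200 + 0.03147j  Y=0.16267 - 0.09008j  product 0.00479 + 0.00404j
Σ over m = -0.19295 + 0.00000j; ×(4π/13) → -0.18652 + 0.00000j. Real part: -0.186516

-0.186516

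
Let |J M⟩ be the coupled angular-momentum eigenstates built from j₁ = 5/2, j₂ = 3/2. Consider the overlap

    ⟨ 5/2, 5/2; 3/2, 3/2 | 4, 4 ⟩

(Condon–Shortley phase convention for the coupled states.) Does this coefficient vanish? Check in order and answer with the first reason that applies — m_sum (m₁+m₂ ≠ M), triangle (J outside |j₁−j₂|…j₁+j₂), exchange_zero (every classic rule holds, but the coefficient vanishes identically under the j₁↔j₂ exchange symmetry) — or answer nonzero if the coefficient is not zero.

m-sum: m₁+m₂ = 5/2+3/2 = 4, M = 4  ✓
triangle: |j₁−j₂| = 1 ≤ J = 4 ≤ j₁+j₂ = 4  ✓
exchange: j₁≠j₂ or m₁≠m₂ — the exchange symmetry imposes no constraint here
value check: CG = +1 = +1.000000 ≠ 0

nonzero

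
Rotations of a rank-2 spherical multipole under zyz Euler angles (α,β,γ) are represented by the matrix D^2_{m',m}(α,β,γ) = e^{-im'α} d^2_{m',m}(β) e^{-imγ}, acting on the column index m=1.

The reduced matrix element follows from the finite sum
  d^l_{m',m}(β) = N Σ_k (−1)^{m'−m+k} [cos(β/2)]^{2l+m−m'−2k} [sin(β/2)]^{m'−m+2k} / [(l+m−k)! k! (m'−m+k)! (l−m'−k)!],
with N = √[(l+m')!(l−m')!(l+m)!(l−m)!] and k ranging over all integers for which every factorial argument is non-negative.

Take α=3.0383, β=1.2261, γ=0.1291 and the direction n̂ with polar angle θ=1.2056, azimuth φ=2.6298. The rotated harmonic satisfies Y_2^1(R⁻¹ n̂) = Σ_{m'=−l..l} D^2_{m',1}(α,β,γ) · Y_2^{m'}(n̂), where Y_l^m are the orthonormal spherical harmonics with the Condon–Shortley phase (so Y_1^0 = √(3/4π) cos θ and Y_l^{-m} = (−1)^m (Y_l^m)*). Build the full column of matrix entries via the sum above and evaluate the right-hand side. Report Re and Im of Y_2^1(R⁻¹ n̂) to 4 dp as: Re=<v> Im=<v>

Need the full column D^2_{m',1} for m'=−2..2 at α=3.0383, β=1.2261, γ=0.1291.
cos(β/2)=0.817897, sin(β/2)=0.575365
d^2_{-2,1}: single k=3 term ⇒ +0.311572;  D = +0.294181-0.102637i
d^2_{-1,1}: k∈[2..3] ⇒ +0.664362 -0.109590 = +0.554772;  D = -0.539858+0.127768i
d^2_{0,1}: k∈[1..2] ⇒ +0.771107 -0.381596 = +0.389511;  D = +0.386269-0.050146i
d^2_{1,1}: k∈[0..1] ⇒ +0.447501 -0.664362 = -0.216861;  D = +0.216789-0.005596i
d^2_{2,1}: single k=0 term ⇒ -0.629606;  D = -0.627717-0.048736i
Y_2^{m'}(θ=1.2056,φ=2.6298) and Σ D·Y over m':
  (+0.2942-0.1026i)·(+0.1753+0.2878i)  (-0.5399+0.1278i)·(-0.2247-0.1262i)  (+0.3863-0.0501i)·(-0.1947+0.0000i)  (+0.2168-0.0056i)·(+0.2247-0.1262i)  (-0.6277-0.0487i)·(+0.1753-0.2878i)
Y_2^1(R⁻¹ n̂) = +0.067244+0.259351i

Re=0.0672 Im=0.2594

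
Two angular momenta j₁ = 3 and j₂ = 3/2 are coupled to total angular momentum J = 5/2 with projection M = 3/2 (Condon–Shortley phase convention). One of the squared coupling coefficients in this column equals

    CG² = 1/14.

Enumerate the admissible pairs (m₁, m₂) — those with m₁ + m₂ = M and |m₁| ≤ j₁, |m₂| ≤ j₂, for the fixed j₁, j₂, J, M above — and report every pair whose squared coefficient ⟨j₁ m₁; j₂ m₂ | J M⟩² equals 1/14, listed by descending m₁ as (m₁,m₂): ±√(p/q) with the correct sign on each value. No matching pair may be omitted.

(2,-1/2): +√(1/14)

Admissible pairs with m₁+m₂ = M = 3/2: (0,3/2), (1,1/2), (2,-1/2), (3,-3/2)
  (m₁,m₂)=(3,-3/2): CG² = 9/28, CG = +√(9/28)
  (m₁,m₂)=(2,-1/2): CG² = 1/14, CG = +√(1/14)   ← matches the target
  (m₁,m₂)=(1,1/2): CG² = 7/20, CG = −√(7/20)
  (m₁,m₂)=(0,3/2): CG² = 9/35, CG = +√(9/35)
Pairs with CG² = 1/14: (2,-1/2): +√(1/14)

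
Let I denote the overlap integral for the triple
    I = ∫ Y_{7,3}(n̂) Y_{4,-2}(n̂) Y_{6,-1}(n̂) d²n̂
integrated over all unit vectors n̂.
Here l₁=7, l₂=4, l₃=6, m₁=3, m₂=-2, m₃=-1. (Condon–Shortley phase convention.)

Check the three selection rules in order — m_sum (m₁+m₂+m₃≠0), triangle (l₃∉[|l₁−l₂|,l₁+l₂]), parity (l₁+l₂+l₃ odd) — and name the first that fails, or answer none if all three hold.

m₁+m₂+m₃ = 3 − 2 − 1 = 0  ✓
triangle: |7−4|=3 ≤ l₃=6 ≤ 7+4=11  ✓
parity: l₁+l₂+l₃ = 17 is odd  ✗

parity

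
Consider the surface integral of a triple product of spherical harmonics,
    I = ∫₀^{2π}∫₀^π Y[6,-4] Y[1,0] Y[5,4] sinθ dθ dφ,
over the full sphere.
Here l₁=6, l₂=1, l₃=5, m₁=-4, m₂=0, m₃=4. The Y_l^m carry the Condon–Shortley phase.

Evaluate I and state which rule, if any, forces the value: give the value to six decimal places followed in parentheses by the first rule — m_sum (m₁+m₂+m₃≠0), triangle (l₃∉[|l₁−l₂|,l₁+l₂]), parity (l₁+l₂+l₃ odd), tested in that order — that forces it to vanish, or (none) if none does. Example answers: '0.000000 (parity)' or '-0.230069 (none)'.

Rules hold: Σm=0, L=12 even, 5≤5≤7.
N = 13·3·11 = 429
Δ = 2!·10!·0!/13! = 1/858
Racah Σ t=1..1: t=1:−1/14400 = -1/14400
⇒ 3j(6 1 5; 0 0 0)² = 6/143, sgn +1
Racah Σ t=1..1: t=1:−1/362880 = -1/362880
⇒ 3j(6 1 5; -4 0 4)² = 10/429, sgn +1
4πI² = N·(3j₀)²·(3jₘ)² = 60/143
I = +1·√(0.41958/4π) = 0.18272698
No selection rule forces the value: the integral is nonzero (none).

0.182727 (none)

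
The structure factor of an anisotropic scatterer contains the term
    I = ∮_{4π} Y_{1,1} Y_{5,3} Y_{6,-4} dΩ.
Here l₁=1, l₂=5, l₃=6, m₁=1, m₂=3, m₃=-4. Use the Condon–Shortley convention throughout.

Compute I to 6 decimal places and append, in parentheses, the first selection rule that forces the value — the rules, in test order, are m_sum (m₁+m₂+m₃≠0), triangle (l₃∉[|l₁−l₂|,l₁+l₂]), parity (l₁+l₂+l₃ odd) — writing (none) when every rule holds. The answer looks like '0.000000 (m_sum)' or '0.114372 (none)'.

m-sum 0 ✓  L=12 even ✓  4≤6≤6 ✓
Π(2lᵢ+1) = 3×11×13 = 429
triangle coeff Δ(1,5,6) = 1/858
Σ_t [0,0]: t=0:+1/14400 = 1/14400
(3j)²=6/143 [(1 5 6; 0 0 0)], sign=+1
Σ_t [0,0]: t=0:+1/161280 = 1/161280
(3j)²=15/286 [(1 5 6; 1 3 -4)], sign=+1
⇒ 4πI² = 135/143
I = (+1)√(135/143/(4π)) = 0.27409047
No selection rule forces the value: the integral is nonzero (none).

0.274090 (none)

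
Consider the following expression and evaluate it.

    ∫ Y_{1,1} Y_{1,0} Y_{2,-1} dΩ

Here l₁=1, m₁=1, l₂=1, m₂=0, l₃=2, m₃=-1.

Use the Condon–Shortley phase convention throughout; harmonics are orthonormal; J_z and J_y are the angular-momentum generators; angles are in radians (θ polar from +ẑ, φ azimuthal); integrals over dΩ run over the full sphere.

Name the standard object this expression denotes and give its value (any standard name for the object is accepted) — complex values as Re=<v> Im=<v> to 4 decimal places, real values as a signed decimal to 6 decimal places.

This is a Gaunt coefficient — the integral of a triple product of spherical harmonics over the sphere.
m-sum 0 ✓  L=4 even ✓  0≤2≤2 ✓
Π(2lᵢ+1) = 3×3×5 = 45
triangle coeff Δ(1,1,2) = 1/30
Σ_t [0,0]: t=0:+1/1 = 1/1
(3j)²=2/15 [(1 1 2; 0 0 0)], sign=+1
Σ_t [0,0]: t=0:+1/2 = 1/2
(3j)²=1/10 [(1 1 2; 1 0 -1)], sign=-1
⇒ 4πI² = 3/5
I = (-1)√(3/5/(4π)) = -0.21850969

Gaunt coefficient, -0.218510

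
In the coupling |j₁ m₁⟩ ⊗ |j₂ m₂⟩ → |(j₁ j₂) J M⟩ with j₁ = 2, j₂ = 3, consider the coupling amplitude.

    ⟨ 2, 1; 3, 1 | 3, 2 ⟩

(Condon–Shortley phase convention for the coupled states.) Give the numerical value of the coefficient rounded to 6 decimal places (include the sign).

−√(1/4) ≈ -0.500000

√[7·2!2!4!/9! · 3!1!4!2!5!1!] = √(64)
  +(−1)^0/∏(0,2,1,4,1,0)! = 1/48  (running 1/48)
  +(−1)^1/∏(1,1,0,3,2,1)! = -1/12  (running -1/16)
⟨..|..⟩ = √(64)·(-1/16) = -0.500000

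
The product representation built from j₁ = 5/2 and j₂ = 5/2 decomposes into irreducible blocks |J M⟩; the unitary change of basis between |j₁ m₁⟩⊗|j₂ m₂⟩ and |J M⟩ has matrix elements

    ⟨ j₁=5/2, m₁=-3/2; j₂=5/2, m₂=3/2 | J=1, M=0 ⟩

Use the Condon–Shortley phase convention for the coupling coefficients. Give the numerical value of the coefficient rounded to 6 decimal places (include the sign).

√[3·4!1!1!/7! · 1!4!4!1!1!1!] = √(288/35)
  +(−1)^3/∏(3,1,1,1,0,0)! = -1/6  (running -1/6)
  +(−1)^4/∏(4,0,0,0,1,1)! = 1/24  (running -1/8)
⟨..|..⟩ = √(288/35)·(-1/8) = -0.358569

-0.358569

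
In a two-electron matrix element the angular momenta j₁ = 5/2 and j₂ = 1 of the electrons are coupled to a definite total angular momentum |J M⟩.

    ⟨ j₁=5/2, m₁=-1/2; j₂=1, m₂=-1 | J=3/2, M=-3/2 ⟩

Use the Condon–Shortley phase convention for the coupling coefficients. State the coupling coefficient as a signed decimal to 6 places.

+0.258199  (= +√(1/15))

triangle: 2!×3!×0!/6! = 12/720
(j±m)!: 2!×3!×0!×2!×0!×3! = 144
prefactor² = (2J+1)×Δ×N² = 48/5
  k=0: +1/(0!×2!×3!×0!×0!×0!) = 1/12
Σ = 1/12  ⇒  CG² = 48/5×(1/12)² = 1/15
CG = +√(1/15) = +0.258199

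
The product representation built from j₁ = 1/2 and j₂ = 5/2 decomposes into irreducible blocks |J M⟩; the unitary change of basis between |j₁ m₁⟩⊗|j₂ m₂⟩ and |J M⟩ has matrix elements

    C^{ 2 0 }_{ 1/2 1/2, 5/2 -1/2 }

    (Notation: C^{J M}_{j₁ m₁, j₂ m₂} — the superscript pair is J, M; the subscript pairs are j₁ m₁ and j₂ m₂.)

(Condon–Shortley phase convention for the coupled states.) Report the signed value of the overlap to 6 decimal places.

+0.707107  (= +√(1/2))

j₁+j₂−J=1  J+j₁−j₂=0  J−j₁+j₂=4  j₁+j₂+J+1=6
(j₁±m₁, j₂±m₂, J±M) = (1,0,2,3,2,2)
P² = 8
sum k=0..0:
  [0] +1/4 = 1/4
S = 1/4
C² = P²·S² = 1/2 ; C = +0.707107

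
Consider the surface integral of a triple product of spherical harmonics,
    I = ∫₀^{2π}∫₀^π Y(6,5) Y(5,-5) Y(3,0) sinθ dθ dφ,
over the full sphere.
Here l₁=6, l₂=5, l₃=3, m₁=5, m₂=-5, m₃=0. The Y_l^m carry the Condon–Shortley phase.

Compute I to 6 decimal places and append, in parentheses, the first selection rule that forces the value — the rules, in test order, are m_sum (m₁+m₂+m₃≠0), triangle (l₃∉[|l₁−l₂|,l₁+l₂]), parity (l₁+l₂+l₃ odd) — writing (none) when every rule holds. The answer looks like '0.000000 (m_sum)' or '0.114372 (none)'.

Checks pass: Σm=0; 14 even; l₃=3∈[1,11].
(2·6+1)(2·5+1)(2·3+1) = 1001
Δ: 8! 4! 2! / 15! → 1/675675
sum: t=3:−1/8640 t=4:+1/2304 t=5:−1/8640 = 7/34560
3j²(6 5 3; 0 0 0) = Δ·Π!·Σ² = 7/429  (sign -1)
sum: t=0:+1/483840 = 1/483840
3j²(6 5 3; 5 -5 0) = Δ·Π!·Σ² = 3/91  (sign -1)
combine: 4πI² = 1001·7/429·3/91 = 7/13
take √, sign +1: I = 0.20700098
No selection rule forces the value: the integral is nonzero (none).

0.207001 (none)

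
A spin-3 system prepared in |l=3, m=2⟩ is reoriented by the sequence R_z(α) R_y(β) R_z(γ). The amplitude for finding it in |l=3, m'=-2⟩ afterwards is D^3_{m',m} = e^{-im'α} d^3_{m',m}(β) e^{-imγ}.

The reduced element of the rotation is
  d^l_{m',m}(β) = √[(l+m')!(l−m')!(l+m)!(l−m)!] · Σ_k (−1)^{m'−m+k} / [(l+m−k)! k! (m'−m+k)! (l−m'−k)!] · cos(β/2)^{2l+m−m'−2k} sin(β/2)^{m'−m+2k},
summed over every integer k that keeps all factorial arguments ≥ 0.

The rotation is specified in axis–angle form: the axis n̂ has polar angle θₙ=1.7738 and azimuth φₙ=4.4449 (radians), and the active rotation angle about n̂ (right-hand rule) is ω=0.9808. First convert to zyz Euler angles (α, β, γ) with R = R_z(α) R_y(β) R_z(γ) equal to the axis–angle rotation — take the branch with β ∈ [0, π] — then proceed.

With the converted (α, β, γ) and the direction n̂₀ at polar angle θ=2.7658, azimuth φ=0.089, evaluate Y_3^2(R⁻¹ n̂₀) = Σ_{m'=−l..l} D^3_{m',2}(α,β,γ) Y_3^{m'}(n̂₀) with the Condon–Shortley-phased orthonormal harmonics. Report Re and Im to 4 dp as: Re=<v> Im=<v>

Re=-0.1860 Im=0.2244

Axis–angle → zyz. n̂ = (sinθₙcosφₙ, sinθₙsinφₙ, cosθₙ) = (-0.258883, -0.944633, -0.201612), ω = 0.9808.
R = I cosω + sinω [n̂]ₓ + (1−cosω) n̂n̂ᵀ gives
  R = [+0.586091, +0.276021, -0.761781; -0.059036, +0.952234, +0.299608; +0.808092, -0.130626, +0.574391]
β = atan2(√(R₁₃²+R₂₃²), R₃₃) = 0.958936; α = atan2(R₂₃, R₁₃) mod 2π = 2.766875; γ = atan2(R₃₂, −R₃₁) mod 2π = 3.301853
Need the full column D^3_{m',2} for m'=−3..3 at α=2.7669, β=0.9589, γ=3.3019.
cos(β/2)=0.887240, sin(β/2)=0.461307
d^3_{-3,2}: single k=5 term ⇒ +0.045401;  D = -0.005711+0.045041i
d^3_{-2,2}: k∈[4..5] ⇒ +0.178244 -0.009637 = +0.168607;  D = +0.080959-0.147898i
d^3_{-1,2}: k∈[3..4] ⇒ +0.433636 -0.058613 = +0.375023;  D = -0.287980+0.240228i
d^3_{0,2}: k∈[2..3] ⇒ +0.722282 -0.195256 = +0.527026;  D = +0.500185-0.166045i
d^3_{1,2}: k∈[1..2] ⇒ +0.802042 -0.433636 = +0.368406;  D = -0.367865-0.019956i
d^3_{2,2}: k∈[0..1] ⇒ +0.487807 -0.659350 = -0.171543;  D = -0.156005-0.071342i
d^3_{3,2}: single k=0 term ⇒ -0.621259;  D = +0.431214+0.447232i
Y_3^{m'}(θ=2.7658,φ=0.089) and Σ D·Y over m':
  (-0.0057+0.0450i)·(+0.0199-0.0054i)  (+0.0810-0.1479i)·(-0.1260+0.0227i)  (-0.2880+0.2402i)·(+0.3930-0.0351i)  (+0.5002-0.1660i)·(-0.4605+0.0000i)  (-0.3679-0.0200i)·(-0.3930-0.0351i)  (-0.1560-0.0713i)·(-0.1260-0.0227i)  (+0.4312+0.4472i)·(-0.0199-0.0054i)
Y_3^2(R⁻¹ n̂) = -0.186026+0.224399i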